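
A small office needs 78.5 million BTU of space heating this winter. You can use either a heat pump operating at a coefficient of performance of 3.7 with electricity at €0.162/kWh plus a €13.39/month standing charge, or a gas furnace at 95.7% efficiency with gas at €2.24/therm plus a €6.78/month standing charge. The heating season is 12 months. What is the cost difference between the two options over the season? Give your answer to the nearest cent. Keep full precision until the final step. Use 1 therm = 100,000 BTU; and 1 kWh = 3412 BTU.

Heat load = 78.5 × 10⁶ BTU = 78,500,000 BTU
Gas: input = 78,500,000 / 0.957 = 82,027,168 BTU = 820.3 therm → 820.3 × €2.24 = €1,837.41; + 12 × €6.78 standing = €1,918.77
Heat pump: 78,500,000 BTU / 3412 = 23,010 kWh heat; / 3.7 = 6,218 kWh in → × €0.162 = €1,007.34; + 12 × €13.39 standing = €1,168.02
Difference = |€1,918.77 − €1,168.02| = €750.75

€750.75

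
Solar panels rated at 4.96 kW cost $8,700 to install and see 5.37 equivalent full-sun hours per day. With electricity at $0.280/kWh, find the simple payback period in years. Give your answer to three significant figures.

Daily generation = 4.96 kW × 5.37 h = 26.64 kWh
Annual generation = 26.64 × 365 = 9721.8 kWh
Annual savings = 9721.8 × $0.280 = $2,722.12
Payback = $8,700 / $2,722.12 = 3.2 years

3.20 years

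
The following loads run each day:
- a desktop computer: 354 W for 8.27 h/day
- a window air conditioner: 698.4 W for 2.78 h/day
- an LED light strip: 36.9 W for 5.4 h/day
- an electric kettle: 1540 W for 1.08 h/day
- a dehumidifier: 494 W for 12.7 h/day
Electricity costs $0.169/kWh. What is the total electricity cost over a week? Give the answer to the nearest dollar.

$15

desktop computer: 354 W × 8.27 h × 7 d = 20,493 Wh = 20.49 kWh
window air conditioner: 698.4 W × 2.78 h × 7 d = 13,591 Wh = 13.59 kWh
LED light strip: 36.9 W × 5.4 h × 7 d = 1,395 Wh = 1.395 kWh
electric kettle: 1540 W × 1.08 h × 7 d = 11,642 Wh = 11.64 kWh
dehumidifier: 494 W × 12.7 h × 7 d = 43,917 Wh = 43.92 kWh
Total energy = 20.49 + 13.59 + 1.395 + 11.64 + 43.92 = 91.04 kWh
Cost = 91.04 kWh × $0.169 = $15.39 ≈ $15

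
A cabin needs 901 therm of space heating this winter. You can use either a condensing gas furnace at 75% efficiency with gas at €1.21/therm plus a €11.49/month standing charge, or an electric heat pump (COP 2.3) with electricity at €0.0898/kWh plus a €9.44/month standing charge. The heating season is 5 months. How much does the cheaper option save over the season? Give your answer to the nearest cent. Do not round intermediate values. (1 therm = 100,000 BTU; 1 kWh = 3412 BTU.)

Heat load = 901 therm × 100,000 = 90,100,000 BTU
Gas: input = 90,100,000 / 0.750 = 120,133,333 BTU = 1,201 therm → 1,201 × €1.21 = €1,453.61; + 5 × €11.49 standing = €1,511.06
Heat pump: 90,100,000 BTU / 3412 = 26,410 kWh heat; / 2.3 = 11,480 kWh in → × €0.0898 = €1,031.01; + 5 × €9.44 standing = €1,078.21
Difference = |€1,511.06 − €1,078.21| = €432.85

€432.85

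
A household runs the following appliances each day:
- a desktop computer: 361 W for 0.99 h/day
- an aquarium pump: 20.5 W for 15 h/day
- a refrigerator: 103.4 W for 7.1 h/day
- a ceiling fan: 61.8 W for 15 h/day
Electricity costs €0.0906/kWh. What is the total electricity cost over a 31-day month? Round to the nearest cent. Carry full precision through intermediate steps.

€6.53

desktop computer: 361 W × 0.99 h × 31 d = 11,079 Wh = 11.08 kWh
aquarium pump: 20.5 W × 15 h × 31 d = 9,532 Wh = 9.533 kWh
refrigerator: 103.4 W × 7.1 h × 31 d = 22,758 Wh = 22.76 kWh
ceiling fan: 61.8 W × 15 h × 31 d = 28,737 Wh = 28.74 kWh
Total energy = 11.08 + 9.533 + 22.76 + 28.74 = 72.11 kWh
Cost = 72.11 kWh × €0.0906 = €6.53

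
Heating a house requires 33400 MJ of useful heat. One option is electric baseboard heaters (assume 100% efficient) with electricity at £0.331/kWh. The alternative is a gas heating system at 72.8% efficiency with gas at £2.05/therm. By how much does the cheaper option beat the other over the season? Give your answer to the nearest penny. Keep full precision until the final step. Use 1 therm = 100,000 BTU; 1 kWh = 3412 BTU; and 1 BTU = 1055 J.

£2179.74

Heat load = 33400 MJ = 33,400,000,000 J / 1055 = 31,658,768 BTU
Gas: input = 31,658,768 / 0.728 = 43,487,318 BTU = 434.9 therm → 434.9 × £2.05 = £891.49
Electric: 31,658,768 BTU / 3412 = 9,279 kWh → × £0.331 = £3,071.23
Difference = |£891.49 − £3,071.23| = £2,179.74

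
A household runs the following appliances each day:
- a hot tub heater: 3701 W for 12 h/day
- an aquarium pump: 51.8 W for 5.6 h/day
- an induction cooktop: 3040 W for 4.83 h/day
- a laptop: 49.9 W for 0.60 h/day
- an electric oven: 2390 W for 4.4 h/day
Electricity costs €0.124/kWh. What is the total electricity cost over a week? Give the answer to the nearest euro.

hot tub heater: 3701 W × 12 h × 7 d = 310,884 Wh = 310.9 kWh
aquarium pump: 51.8 W × 5.6 h × 7 d = 2,031 Wh = 2.031 kWh
induction cooktop: 3040 W × 4.83 h × 7 d = 102,782 Wh = 102.8 kWh
laptop: 49.9 W × 0.60 h × 7 d = 210 Wh = 0.2096 kWh
electric oven: 2390 W × 4.4 h × 7 d = 73,612 Wh = 73.61 kWh
Total energy = 310.9 + 2.031 + 102.8 + 0.2096 + 73.61 = 489.5 kWh
Cost = 489.5 kWh × €0.124 = €60.70 ≈ €61

€61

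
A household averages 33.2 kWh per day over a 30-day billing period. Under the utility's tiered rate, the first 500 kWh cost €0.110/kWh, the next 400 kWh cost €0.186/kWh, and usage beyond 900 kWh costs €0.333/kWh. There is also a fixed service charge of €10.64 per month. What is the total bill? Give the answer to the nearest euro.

Usage = 33.2 kWh/day × 30 days = 996 kWh
First 500 kWh × €0.110 = €55.00
Next 400 kWh × €0.186 = €74.40
Remaining 96 kWh × €0.333 = €31.97
Energy charge = €161.37; + service €10.64 = €172.01 ≈ €172

€172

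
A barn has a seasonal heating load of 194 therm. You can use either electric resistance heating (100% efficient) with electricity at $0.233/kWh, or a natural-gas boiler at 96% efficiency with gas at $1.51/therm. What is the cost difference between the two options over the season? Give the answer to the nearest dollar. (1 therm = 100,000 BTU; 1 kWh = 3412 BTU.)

Heat load = 194 therm × 100,000 = 19,400,000 BTU
Gas: input = 19,400,000 / 0.96 = 20,208,333 BTU = 202.1 therm → 202.1 × $1.51 = $305.15
Electric: 19,400,000 BTU / 3412 = 5,686 kWh → × $0.233 = $1,324.79
Difference = |$305.15 − $1,324.79| = $1,019.65 ≈ $1020

$1020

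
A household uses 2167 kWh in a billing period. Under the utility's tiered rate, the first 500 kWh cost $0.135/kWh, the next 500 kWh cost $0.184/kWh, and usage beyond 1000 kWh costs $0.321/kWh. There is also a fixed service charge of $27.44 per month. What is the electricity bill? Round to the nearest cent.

$561.55

First 500 kWh × $0.135 = $67.50
Next 500 kWh × $0.184 = $92.00
Remaining 1167 kWh × $0.321 = $374.61
Energy charge = $534.11; + service $27.44 = $561.55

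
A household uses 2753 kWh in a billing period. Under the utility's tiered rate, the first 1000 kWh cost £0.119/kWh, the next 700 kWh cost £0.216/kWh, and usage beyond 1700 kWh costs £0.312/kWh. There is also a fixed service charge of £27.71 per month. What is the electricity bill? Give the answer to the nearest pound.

First 1000 kWh × £0.119 = £119.00
Next 700 kWh × £0.216 = £151.20
Remaining 1053 kWh × £0.312 = £328.54
Energy charge = £598.74; + service £27.71 = £626.45 ≈ £626

£626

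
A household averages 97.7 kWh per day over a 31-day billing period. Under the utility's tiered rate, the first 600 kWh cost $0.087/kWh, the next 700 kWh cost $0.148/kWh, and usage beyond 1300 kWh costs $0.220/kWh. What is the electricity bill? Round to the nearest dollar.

$536

Usage = 97.7 kWh/day × 31 days = 3028.7 kWh
First 600 kWh × $0.087 = $52.20
Next 700 kWh × $0.148 = $103.60
Remaining 1728.7 kWh × $0.220 = $380.31
Total = $536.11 ≈ $536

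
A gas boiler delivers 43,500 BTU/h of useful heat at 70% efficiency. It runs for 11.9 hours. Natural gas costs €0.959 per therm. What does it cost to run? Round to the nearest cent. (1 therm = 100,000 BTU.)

€7.09

Heat delivered = 43,500 BTU/h × 11.9 h = 517,650 BTU
Gas input = 517,650 / 0.70 = 739,500 BTU
= 739,500 / 100,000 = 7.395 therm
Cost = 7.395 × €0.959/therm = €7.09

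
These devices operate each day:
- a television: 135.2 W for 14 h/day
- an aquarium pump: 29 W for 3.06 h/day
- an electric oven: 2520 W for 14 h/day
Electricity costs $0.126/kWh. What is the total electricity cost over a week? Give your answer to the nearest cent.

television: 135.2 W × 14 h × 7 d = 13,250 Wh = 13.25 kWh
aquarium pump: 29 W × 3.06 h × 7 d = 621 Wh = 0.6212 kWh
electric oven: 2520 W × 14 h × 7 d = 246,960 Wh = 247 kWh
Total energy = 13.25 + 0.6212 + 247 = 260.8 kWh
Cost = 260.8 kWh × $0.126 = $32.86

$32.86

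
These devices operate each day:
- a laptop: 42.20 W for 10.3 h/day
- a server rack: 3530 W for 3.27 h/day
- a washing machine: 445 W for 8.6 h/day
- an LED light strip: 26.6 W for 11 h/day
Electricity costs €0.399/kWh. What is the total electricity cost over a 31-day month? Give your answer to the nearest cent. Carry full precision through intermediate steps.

laptop: 42.20 W × 10.3 h × 31 d = 13,474 Wh = 13.47 kWh
server rack: 3530 W × 3.27 h × 31 d = 357,836 Wh = 357.8 kWh
washing machine: 445 W × 8.6 h × 31 d = 118,637 Wh = 118.6 kWh
LED light strip: 26.6 W × 11 h × 31 d = 9,071 Wh = 9.071 kWh
Total energy = 13.47 + 357.8 + 118.6 + 9.071 = 499 kWh
Cost = 499 kWh × €0.399 = €199.11

€199.11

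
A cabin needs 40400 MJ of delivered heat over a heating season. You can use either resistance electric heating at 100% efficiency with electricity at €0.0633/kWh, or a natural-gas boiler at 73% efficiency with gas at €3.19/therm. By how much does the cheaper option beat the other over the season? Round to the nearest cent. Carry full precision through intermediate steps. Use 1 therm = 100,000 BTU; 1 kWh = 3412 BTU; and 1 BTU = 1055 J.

Heat load = 40400 MJ = 40,400,000,000 J / 1055 = 38,293,839 BTU
Gas: input = 38,293,839 / 0.73 = 52,457,314 BTU = 524.6 therm → 524.6 × €3.19 = €1,673.39
Electric: 38,293,839 BTU / 3412 = 11,220 kWh → × €0.0633 = €710.43
Difference = |€1,673.39 − €710.43| = €962.95

€962.95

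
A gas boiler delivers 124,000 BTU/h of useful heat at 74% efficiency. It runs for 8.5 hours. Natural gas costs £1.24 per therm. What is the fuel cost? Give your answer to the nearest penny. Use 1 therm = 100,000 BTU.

£17.66

Heat delivered = 124,000 BTU/h × 8.5 h = 1,054,000 BTU
Gas input = 1,054,000 / 0.74 = 1,424,324 BTU
= 1,424,324 / 100,000 = 14.24 therm
Cost = 14.24 × £1.24/therm = £17.66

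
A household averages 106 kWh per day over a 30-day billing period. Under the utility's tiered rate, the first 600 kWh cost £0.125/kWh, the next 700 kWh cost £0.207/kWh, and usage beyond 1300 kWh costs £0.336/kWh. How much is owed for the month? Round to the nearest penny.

Usage = 106 kWh/day × 30 days = 3180 kWh
First 600 kWh × £0.125 = £75.00
Next 700 kWh × £0.207 = £144.90
Remaining 1880 kWh × £0.336 = £631.68
Total = £851.58

£851.58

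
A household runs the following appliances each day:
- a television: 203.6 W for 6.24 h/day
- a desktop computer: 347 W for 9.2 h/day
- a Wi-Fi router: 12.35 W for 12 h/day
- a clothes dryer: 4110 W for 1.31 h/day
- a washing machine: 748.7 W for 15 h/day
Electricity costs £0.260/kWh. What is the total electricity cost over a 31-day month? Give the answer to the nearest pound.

television: 203.6 W × 6.24 h × 31 d = 39,384 Wh = 39.38 kWh
desktop computer: 347 W × 9.2 h × 31 d = 98,964 Wh = 98.96 kWh
Wi-Fi router: 12.35 W × 12 h × 31 d = 4,594 Wh = 4.594 kWh
clothes dryer: 4110 W × 1.31 h × 31 d = 166,907 Wh = 166.9 kWh
washing machine: 748.7 W × 15 h × 31 d = 348,146 Wh = 348.1 kWh
Total energy = 39.38 + 98.96 + 4.594 + 166.9 + 348.1 = 658 kWh
Cost = 658 kWh × £0.260 = £171.08 ≈ £171

£171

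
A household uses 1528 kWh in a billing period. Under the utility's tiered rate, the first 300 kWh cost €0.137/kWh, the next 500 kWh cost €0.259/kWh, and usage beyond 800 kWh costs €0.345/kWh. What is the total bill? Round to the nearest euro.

€422

First 300 kWh × €0.137 = €41.10
Next 500 kWh × €0.259 = €129.50
Remaining 728 kWh × €0.345 = €251.16
Total = €421.76 ≈ €422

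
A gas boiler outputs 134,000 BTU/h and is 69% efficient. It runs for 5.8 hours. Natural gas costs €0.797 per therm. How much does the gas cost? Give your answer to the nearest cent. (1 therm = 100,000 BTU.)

€8.98

Heat delivered = 134,000 BTU/h × 5.8 h = 777,200 BTU
Gas input = 777,200 / 0.69 = 1,126,377 BTU
= 1,126,377 / 100,000 = 11.26 therm
Cost = 11.26 × €0.797/therm = €8.98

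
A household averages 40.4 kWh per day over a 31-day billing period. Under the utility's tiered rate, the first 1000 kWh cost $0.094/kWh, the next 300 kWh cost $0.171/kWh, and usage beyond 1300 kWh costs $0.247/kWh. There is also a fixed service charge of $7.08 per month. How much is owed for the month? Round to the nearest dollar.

Usage = 40.4 kWh/day × 31 days = 1252.4 kWh
First 1000 kWh × $0.094 = $94.00
Next 252.4 kWh × $0.171 = $43.16
Remaining tier: 0 kWh (not reached)
Energy charge = $137.16; + service $7.08 = $144.24 ≈ $144

$144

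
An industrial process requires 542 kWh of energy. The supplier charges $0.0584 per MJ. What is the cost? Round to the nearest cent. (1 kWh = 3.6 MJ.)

$113.95

542 kWh × (3.6 MJ/kWh) = 1,951 MJ
Cost = 1,951 MJ × $0.0584/MJ = $113.95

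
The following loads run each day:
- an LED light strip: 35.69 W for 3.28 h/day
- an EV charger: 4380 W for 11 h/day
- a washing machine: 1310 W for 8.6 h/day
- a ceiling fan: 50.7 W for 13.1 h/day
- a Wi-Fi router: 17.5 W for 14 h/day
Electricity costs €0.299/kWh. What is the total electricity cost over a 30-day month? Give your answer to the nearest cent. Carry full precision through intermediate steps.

€542.44

LED light strip: 35.69 W × 3.28 h × 30 d = 3,512 Wh = 3.512 kWh
EV charger: 4380 W × 11 h × 30 d = 1,445,400 Wh = 1,445 kWh
washing machine: 1310 W × 8.6 h × 30 d = 337,980 Wh = 338 kWh
ceiling fan: 50.7 W × 13.1 h × 30 d = 19,925 Wh = 19.93 kWh
Wi-Fi router: 17.5 W × 14 h × 30 d = 7,350 Wh = 7.35 kWh
Total energy = 3.512 + 1,445 + 338 + 19.93 + 7.35 = 1,814 kWh
Cost = 1,814 kWh × €0.299 = €542.44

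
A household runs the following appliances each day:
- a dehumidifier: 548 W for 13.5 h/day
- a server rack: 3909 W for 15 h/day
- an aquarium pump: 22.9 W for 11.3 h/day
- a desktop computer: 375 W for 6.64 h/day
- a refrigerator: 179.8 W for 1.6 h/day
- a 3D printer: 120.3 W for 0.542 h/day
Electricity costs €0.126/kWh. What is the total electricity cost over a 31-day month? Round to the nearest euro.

dehumidifier: 548 W × 13.5 h × 31 d = 229,338 Wh = 229.3 kWh
server rack: 3909 W × 15 h × 31 d = 1,817,685 Wh = 1,818 kWh
aquarium pump: 22.9 W × 11.3 h × 31 d = 8,022 Wh = 8.022 kWh
desktop computer: 375 W × 6.64 h × 31 d = 77,190 Wh = 77.19 kWh
refrigerator: 179.8 W × 1.6 h × 31 d = 8,918 Wh = 8.918 kWh
3D printer: 120.3 W × 0.542 h × 31 d = 2,021 Wh = 2.021 kWh
Total energy = 229.3 + 1,818 + 8.022 + 77.19 + 8.918 + 2.021 = 2,143 kWh
Cost = 2,143 kWh × €0.126 = €270.04 ≈ €270

€270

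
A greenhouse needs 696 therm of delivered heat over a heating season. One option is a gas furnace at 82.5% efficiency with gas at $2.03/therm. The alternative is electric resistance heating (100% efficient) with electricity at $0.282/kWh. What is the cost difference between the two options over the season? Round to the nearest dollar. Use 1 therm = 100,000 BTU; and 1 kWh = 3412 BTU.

Heat load = 696 therm × 100,000 = 69,600,000 BTU
Gas: input = 69,600,000 / 0.825 = 84,363,636 BTU = 843.6 therm → 843.6 × $2.03 = $1,712.58
Electric: 69,600,000 BTU / 3412 = 20,400 kWh → × $0.282 = $5,752.40
Difference = |$1,712.58 − $5,752.40| = $4,039.82 ≈ $4040

$4040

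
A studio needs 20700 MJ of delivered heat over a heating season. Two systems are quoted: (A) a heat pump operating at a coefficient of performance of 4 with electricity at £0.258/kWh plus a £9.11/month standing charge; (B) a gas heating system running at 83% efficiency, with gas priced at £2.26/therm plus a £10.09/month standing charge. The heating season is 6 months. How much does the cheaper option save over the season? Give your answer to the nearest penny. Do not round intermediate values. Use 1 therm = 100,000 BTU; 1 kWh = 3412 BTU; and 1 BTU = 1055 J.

Heat load = 20700 MJ = 20,700,000,000 J / 1055 = 19,620,853 BTU
Gas: input = 19,620,853 / 0.83 = 23,639,582 BTU = 236.4 therm → 236.4 × £2.26 = £534.25; + 6 × £10.09 standing = £594.79
Heat pump: 19,620,853 BTU / 3412 = 5,751 kWh heat; / 4 = 1,438 kWh in → × £0.258 = £370.91; + 6 × £9.11 standing = £425.57
Difference = |£594.79 − £425.57| = £169.22

£169.22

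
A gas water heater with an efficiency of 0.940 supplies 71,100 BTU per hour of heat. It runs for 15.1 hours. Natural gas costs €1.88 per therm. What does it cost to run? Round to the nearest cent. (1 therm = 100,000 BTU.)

€21.47

Heat delivered = 71,100 BTU/h × 15.1 h = 1,073,610 BTU
Gas input = 1,073,610 / 0.940 = 1,142,138 BTU
= 1,142,138 / 100,000 = 11.42 therm
Cost = 11.42 × €1.88/therm = €21.47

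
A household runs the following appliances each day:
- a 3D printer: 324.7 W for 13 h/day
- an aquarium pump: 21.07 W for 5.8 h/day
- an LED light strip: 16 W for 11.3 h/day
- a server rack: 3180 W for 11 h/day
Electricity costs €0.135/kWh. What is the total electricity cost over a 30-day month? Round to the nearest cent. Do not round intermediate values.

€159.99

3D printer: 324.7 W × 13 h × 30 d = 126,633 Wh = 126.6 kWh
aquarium pump: 21.07 W × 5.8 h × 30 d = 3,666 Wh = 3.666 kWh
LED light strip: 16 W × 11.3 h × 30 d = 5,424 Wh = 5.424 kWh
server rack: 3180 W × 11 h × 30 d = 1,049,400 Wh = 1,049 kWh
Total energy = 126.6 + 3.666 + 5.424 + 1,049 = 1,185 kWh
Cost = 1,185 kWh × €0.135 = €159.99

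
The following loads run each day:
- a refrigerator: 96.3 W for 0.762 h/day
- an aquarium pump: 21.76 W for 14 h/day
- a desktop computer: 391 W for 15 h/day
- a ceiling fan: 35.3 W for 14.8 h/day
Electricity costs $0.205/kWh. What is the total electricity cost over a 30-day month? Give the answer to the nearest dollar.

refrigerator: 96.3 W × 0.762 h × 30 d = 2,201 Wh = 2.201 kWh
aquarium pump: 21.76 W × 14 h × 30 d = 9,139 Wh = 9.139 kWh
desktop computer: 391 W × 15 h × 30 d = 175,950 Wh = 175.9 kWh
ceiling fan: 35.3 W × 14.8 h × 30 d = 15,673 Wh = 15.67 kWh
Total energy = 2.201 + 9.139 + 175.9 + 15.67 = 203 kWh
Cost = 203 kWh × $0.205 = $41.61 ≈ $42

$42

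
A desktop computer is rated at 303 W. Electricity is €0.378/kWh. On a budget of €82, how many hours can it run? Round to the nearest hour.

Energy budget = €82 / €0.378 per kWh = 216.9 kWh = 216,931 Wh
Runtime = 216,931 Wh / 303 W = 715.9 h

716 h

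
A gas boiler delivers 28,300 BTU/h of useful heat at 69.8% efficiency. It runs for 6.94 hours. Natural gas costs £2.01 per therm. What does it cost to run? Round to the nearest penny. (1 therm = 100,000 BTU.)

Heat delivered = 28,300 BTU/h × 6.94 h = 196,402 BTU
Gas input = 196,402 / 0.698 = 281,378 BTU
= 281,378 / 100,000 = 2.814 therm
Cost = 2.814 × £2.01/therm = £5.66

£5.66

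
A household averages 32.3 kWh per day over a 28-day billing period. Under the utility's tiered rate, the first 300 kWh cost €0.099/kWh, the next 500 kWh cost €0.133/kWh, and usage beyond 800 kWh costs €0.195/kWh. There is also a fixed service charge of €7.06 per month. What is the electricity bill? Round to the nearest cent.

€123.62

Usage = 32.3 kWh/day × 28 days = 904.4 kWh
First 300 kWh × €0.099 = €29.70
Next 500 kWh × €0.133 = €66.50
Remaining 104.4 kWh × €0.195 = €20.36
Energy charge = €116.56; + service €7.06 = €123.62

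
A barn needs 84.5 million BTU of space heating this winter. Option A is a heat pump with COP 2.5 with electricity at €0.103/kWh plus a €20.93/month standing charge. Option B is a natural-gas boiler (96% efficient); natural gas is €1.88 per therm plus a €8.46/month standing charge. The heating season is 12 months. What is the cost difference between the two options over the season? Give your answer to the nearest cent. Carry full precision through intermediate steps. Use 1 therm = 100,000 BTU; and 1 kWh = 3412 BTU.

€484.81

Heat load = 84.5 × 10⁶ BTU = 84,500,000 BTU
Gas: input = 84,500,000 / 0.960 = 88,020,833 BTU = 880.2 therm → 880.2 × €1.88 = €1,654.79; + 12 × €8.46 standing = €1,756.31
Heat pump: 84,500,000 BTU / 3412 = 24,770 kWh heat; / 2.5 = 9,906 kWh in → × €0.103 = €1,020.34; + 12 × €20.93 standing = €1,271.50
Difference = |€1,756.31 − €1,271.50| = €484.81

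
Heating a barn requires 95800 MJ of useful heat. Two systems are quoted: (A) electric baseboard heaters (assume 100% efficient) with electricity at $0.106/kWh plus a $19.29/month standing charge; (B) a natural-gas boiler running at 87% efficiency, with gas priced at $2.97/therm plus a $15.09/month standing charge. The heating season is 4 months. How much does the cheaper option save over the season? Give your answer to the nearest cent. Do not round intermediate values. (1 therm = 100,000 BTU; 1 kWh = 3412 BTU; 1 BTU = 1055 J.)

Heat load = 95800 MJ = 95,800,000,000 J / 1055 = 90,805,687 BTU
Gas: input = 90,805,687 / 0.87 = 104,374,353 BTU = 1,044 therm → 1,044 × $2.97 = $3,099.92; + 4 × $15.09 standing = $3,160.28
Electric: 90,805,687 BTU / 3412 = 26,610 kWh → × $0.106 = $2,821.04; + 4 × $19.29 standing = $2,898.20
Difference = |$3,160.28 − $2,898.20| = $262.07

$262.07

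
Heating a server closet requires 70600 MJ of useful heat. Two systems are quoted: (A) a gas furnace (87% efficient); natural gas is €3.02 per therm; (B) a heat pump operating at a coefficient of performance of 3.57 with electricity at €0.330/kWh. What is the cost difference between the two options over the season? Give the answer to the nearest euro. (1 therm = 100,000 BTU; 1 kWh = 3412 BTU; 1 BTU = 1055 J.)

Heat load = 70600 MJ = 70,600,000,000 J / 1055 = 66,919,431 BTU
Gas: input = 66,919,431 / 0.87 = 76,918,887 BTU = 769.2 therm → 769.2 × €3.02 = €2,322.95
Heat pump: 66,919,431 BTU / 3412 = 19,610 kWh heat; / 3.57 = 5,494 kWh in → × €0.330 = €1,812.96
Difference = |€2,322.95 − €1,812.96| = €509.99 ≈ €510

€510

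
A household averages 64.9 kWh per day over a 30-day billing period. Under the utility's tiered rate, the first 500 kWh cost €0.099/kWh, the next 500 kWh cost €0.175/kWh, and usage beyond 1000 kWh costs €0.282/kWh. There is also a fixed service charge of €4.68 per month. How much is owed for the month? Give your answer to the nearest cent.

Usage = 64.9 kWh/day × 30 days = 1947 kWh
First 500 kWh × €0.099 = €49.50
Next 500 kWh × €0.175 = €87.50
Remaining 947 kWh × €0.282 = €267.05
Energy charge = €404.05; + service €4.68 = €408.73

€408.73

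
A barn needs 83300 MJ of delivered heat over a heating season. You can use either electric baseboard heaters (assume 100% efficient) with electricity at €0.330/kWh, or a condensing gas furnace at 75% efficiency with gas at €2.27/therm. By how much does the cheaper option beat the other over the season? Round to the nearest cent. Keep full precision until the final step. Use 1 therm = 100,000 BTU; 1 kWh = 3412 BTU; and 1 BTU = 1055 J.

€5246.78

Heat load = 83300 MJ = 83,300,000,000 J / 1055 = 78,957,346 BTU
Gas: input = 78,957,346 / 0.75 = 105,276,461 BTU = 1,053 therm → 1,053 × €2.27 = €2,389.78
Electric: 78,957,346 BTU / 3412 = 23,140 kWh → × €0.330 = €7,636.55
Difference = |€2,389.78 − €7,636.55| = €5,246.78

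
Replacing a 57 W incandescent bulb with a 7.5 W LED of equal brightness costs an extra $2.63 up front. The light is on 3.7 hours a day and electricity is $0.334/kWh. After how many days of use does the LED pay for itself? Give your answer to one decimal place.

43.0 days

Power saved = 57 − 7.5 = 49.5 W
Daily energy saved = 49.5 W × 3.7 h = 183.2 Wh = 0.18315 kWh
Daily savings = 0.18315 × $0.334 = $0.0612
Payback = $2.63 / $0.0612 per day = 42.99 days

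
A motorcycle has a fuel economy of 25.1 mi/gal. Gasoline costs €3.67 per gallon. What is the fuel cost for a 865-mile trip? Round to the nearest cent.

Fuel = 865 mi / 25.1 mpg = 34.46 gal
Cost = 34.46 gal × €3.67/gal = €126.48

€126.48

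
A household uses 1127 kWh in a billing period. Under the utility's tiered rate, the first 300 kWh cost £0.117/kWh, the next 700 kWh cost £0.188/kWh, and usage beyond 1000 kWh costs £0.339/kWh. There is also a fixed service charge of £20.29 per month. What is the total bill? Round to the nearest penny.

£230.04

First 300 kWh × £0.117 = £35.10
Next 700 kWh × £0.188 = £131.60
Remaining 127 kWh × £0.339 = £43.05
Energy charge = £209.75; + service £20.29 = £230.04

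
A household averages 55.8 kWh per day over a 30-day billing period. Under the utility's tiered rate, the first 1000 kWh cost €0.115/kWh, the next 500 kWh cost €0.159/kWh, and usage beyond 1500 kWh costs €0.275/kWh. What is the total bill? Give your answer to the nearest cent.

€242.35

Usage = 55.8 kWh/day × 30 days = 1674 kWh
First 1000 kWh × €0.115 = €115.00
Next 500 kWh × €0.159 = €79.50
Remaining 174 kWh × €0.275 = €47.85
Total = €242.35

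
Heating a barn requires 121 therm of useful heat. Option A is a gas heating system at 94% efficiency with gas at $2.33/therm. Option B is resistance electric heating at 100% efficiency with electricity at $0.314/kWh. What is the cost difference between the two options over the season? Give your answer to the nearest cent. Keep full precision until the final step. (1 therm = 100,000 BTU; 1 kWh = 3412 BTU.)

$813.61

Heat load = 121 therm × 100,000 = 12,100,000 BTU
Gas: input = 12,100,000 / 0.94 = 12,872,340 BTU = 128.7 therm → 128.7 × $2.33 = $299.93
Electric: 12,100,000 BTU / 3412 = 3,546 kWh → × $0.314 = $1,113.54
Difference = |$299.93 − $1,113.54| = $813.61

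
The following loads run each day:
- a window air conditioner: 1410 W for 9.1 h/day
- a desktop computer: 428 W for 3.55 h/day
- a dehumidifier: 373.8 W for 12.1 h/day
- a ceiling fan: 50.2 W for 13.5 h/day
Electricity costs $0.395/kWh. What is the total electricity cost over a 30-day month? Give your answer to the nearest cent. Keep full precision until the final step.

$231.68

window air conditioner: 1410 W × 9.1 h × 30 d = 384,930 Wh = 384.9 kWh
desktop computer: 428 W × 3.55 h × 30 d = 45,582 Wh = 45.58 kWh
dehumidifier: 373.8 W × 12.1 h × 30 d = 135,689 Wh = 135.7 kWh
ceiling fan: 50.2 W × 13.5 h × 30 d = 20,331 Wh = 20.33 kWh
Total energy = 384.9 + 45.58 + 135.7 + 20.33 = 586.5 kWh
Cost = 586.5 kWh × $0.395 = $231.68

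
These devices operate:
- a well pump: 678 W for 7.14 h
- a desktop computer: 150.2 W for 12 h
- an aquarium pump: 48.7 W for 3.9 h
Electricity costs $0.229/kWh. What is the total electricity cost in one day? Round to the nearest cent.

well pump: 678 W × 7.14 h = 4,841 Wh = 4.841 kWh
desktop computer: 150.2 W × 12 h = 1,802 Wh = 1.802 kWh
aquarium pump: 48.7 W × 3.9 h = 190 Wh = 0.1899 kWh
Total energy = 4.841 + 1.802 + 0.1899 = 6.833 kWh
Cost = 6.833 kWh × $0.229 = $1.56

$1.56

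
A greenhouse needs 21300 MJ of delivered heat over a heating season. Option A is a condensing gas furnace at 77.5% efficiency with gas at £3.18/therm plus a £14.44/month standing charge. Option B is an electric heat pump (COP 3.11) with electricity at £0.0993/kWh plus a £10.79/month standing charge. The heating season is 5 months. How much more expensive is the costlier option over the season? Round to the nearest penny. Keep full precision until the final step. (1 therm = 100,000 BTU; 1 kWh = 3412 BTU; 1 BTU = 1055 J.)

£657.74

Heat load = 21300 MJ = 21,300,000,000 J / 1055 = 20,189,573 BTU
Gas: input = 20,189,573 / 0.775 = 26,051,063 BTU = 260.5 therm → 260.5 × £3.18 = £828.42; + 5 × £14.44 standing = £900.62
Heat pump: 20,189,573 BTU / 3412 = 5,917 kWh heat; / 3.11 = 1,903 kWh in → × £0.0993 = £188.93; + 5 × £10.79 standing = £242.88
Difference = |£900.62 − £242.88| = £657.74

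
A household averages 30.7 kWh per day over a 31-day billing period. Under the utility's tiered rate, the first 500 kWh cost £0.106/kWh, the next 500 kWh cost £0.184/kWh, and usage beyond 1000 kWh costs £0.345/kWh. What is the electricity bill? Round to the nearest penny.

Usage = 30.7 kWh/day × 31 days = 951.7 kWh
First 500 kWh × £0.106 = £53.00
Next 451.7 kWh × £0.184 = £83.11
Remaining tier: 0 kWh (not reached)
Total = £136.11

£136.11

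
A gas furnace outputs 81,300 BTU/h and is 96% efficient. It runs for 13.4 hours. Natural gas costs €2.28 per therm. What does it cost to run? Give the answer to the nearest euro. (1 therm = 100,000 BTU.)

Heat delivered = 81,300 BTU/h × 13.4 h = 1,089,420 BTU
Gas input = 1,089,420 / 0.96 = 1,134,812 BTU
= 1,134,812 / 100,000 = 11.35 therm
Cost = 11.35 × €2.28/therm = €25.87 ≈ €26

€26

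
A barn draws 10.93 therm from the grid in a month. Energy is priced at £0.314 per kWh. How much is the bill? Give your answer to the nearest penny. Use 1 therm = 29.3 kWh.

£100.56

10.93 therm × (29.3 kWh/therm) = 320.2 kWh
Cost = 320.2 kWh × £0.314/kWh = £100.56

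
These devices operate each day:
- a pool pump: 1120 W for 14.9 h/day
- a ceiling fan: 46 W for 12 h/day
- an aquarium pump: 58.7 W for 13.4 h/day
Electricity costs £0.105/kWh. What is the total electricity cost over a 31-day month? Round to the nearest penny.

£58.68

pool pump: 1120 W × 14.9 h × 31 d = 517,328 Wh = 517.3 kWh
ceiling fan: 46 W × 12 h × 31 d = 17,112 Wh = 17.11 kWh
aquarium pump: 58.7 W × 13.4 h × 31 d = 24,384 Wh = 24.38 kWh
Total energy = 517.3 + 17.11 + 24.38 = 558.8 kWh
Cost = 558.8 kWh × £0.105 = £58.68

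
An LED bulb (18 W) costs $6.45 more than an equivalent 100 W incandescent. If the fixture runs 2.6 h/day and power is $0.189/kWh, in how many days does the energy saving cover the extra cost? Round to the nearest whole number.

160 days

Power saved = 100 − 18 = 82 W
Daily energy saved = 82 W × 2.6 h = 213.2 Wh = 0.2132 kWh
Daily savings = 0.2132 × $0.189 = $0.0403
Payback = $6.45 / $0.0403 per day = 160.1 days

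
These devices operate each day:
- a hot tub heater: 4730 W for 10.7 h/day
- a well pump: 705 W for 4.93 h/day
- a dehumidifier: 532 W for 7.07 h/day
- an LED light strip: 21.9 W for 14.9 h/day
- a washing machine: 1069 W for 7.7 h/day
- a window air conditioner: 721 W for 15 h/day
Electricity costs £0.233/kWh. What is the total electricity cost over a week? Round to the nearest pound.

hot tub heater: 4730 W × 10.7 h × 7 d = 354,277 Wh = 354.3 kWh
well pump: 705 W × 4.93 h × 7 d = 24,330 Wh = 24.33 kWh
dehumidifier: 532 W × 7.07 h × 7 d = 26,329 Wh = 26.33 kWh
LED light strip: 21.9 W × 14.9 h × 7 d = 2,284 Wh = 2.284 kWh
washing machine: 1069 W × 7.7 h × 7 d = 57,619 Wh = 57.62 kWh
window air conditioner: 721 W × 15 h × 7 d = 75,705 Wh = 75.7 kWh
Total energy = 354.3 + 24.33 + 26.33 + 2.284 + 57.62 + 75.7 = 540.5 kWh
Cost = 540.5 kWh × £0.233 = £125.95 ≈ £126

£126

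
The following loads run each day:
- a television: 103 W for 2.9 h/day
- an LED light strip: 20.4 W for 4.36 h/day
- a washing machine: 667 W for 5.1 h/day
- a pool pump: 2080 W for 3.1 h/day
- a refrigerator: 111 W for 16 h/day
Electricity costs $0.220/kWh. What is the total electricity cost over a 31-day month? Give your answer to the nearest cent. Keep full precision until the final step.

$81.93

television: 103 W × 2.9 h × 31 d = 9,260 Wh = 9.26 kWh
LED light strip: 20.4 W × 4.36 h × 31 d = 2,757 Wh = 2.757 kWh
washing machine: 667 W × 5.1 h × 31 d = 105,453 Wh = 105.5 kWh
pool pump: 2080 W × 3.1 h × 31 d = 199,888 Wh = 199.9 kWh
refrigerator: 111 W × 16 h × 31 d = 55,056 Wh = 55.06 kWh
Total energy = 9.26 + 2.757 + 105.5 + 199.9 + 55.06 = 372.4 kWh
Cost = 372.4 kWh × $0.220 = $81.93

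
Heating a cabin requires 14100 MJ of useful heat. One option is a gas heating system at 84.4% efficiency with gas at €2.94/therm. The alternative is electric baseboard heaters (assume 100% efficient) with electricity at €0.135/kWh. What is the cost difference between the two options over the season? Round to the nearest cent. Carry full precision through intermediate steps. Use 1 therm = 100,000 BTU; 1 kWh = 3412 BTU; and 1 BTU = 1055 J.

Heat load = 14100 MJ = 14,100,000,000 J / 1055 = 13,364,929 BTU
Gas: input = 13,364,929 / 0.844 = 15,835,224 BTU = 158.4 therm → 158.4 × €2.94 = €465.56
Electric: 13,364,929 BTU / 3412 = 3,917 kWh → × €0.135 = €528.80
Difference = |€465.56 − €528.80| = €63.24

€63.24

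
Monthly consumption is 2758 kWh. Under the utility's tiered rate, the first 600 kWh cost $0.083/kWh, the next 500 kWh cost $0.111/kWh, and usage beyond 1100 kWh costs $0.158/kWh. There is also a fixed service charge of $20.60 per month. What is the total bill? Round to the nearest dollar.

$388

First 600 kWh × $0.083 = $49.80
Next 500 kWh × $0.111 = $55.50
Remaining 1658 kWh × $0.158 = $261.96
Energy charge = $367.26; + service $20.60 = $387.86 ≈ $388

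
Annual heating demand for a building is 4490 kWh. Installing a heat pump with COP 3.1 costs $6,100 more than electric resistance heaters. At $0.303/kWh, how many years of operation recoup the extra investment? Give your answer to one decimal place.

6.6 years

Resistance: 4490 kWh × $0.303 = $1,360.47/yr
Heat pump: 4490 / 3.1 = 1448 kWh in → × $0.303 = $438.86/yr
Annual savings = $921.61
Payback = $6,100 / $921.61 = 6.62 years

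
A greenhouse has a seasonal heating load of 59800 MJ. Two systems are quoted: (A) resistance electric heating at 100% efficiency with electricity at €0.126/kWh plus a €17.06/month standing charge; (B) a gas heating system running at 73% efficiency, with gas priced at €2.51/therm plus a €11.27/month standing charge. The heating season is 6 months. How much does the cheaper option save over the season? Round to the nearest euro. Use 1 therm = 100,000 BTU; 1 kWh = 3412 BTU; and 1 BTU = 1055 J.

€179

Heat load = 59800 MJ = 59,800,000,000 J / 1055 = 56,682,464 BTU
Gas: input = 56,682,464 / 0.73 = 77,647,212 BTU = 776.5 therm → 776.5 × €2.51 = €1,948.95; + 6 × €11.27 standing = €2,016.57
Electric: 56,682,464 BTU / 3412 = 16,610 kWh → × €0.126 = €2,093.20; + 6 × €17.06 standing = €2,195.56
Difference = |€2,016.57 − €2,195.56| = €178.99 ≈ €179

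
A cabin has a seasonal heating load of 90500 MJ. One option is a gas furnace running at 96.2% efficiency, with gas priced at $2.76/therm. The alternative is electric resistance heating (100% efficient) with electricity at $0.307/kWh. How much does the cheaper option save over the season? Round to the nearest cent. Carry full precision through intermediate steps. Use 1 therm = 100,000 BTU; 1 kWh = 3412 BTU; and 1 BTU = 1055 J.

Heat load = 90500 MJ = 90,500,000,000 J / 1055 = 85,781,991 BTU
Gas: input = 85,781,991 / 0.962 = 89,170,468 BTU = 891.7 therm → 891.7 × $2.76 = $2,461.10
Electric: 85,781,991 BTU / 3412 = 25,140 kWh → × $0.307 = $7,718.37
Difference = |$2,461.10 − $7,718.37| = $5,257.26

$5257.26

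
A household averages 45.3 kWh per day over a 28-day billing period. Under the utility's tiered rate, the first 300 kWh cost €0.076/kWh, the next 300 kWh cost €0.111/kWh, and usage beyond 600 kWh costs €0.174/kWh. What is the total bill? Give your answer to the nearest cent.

€172.40

Usage = 45.3 kWh/day × 28 days = 1268.4 kWh
First 300 kWh × €0.076 = €22.80
Next 300 kWh × €0.111 = €33.30
Remaining 668.4 kWh × €0.174 = €116.30
Total = €172.40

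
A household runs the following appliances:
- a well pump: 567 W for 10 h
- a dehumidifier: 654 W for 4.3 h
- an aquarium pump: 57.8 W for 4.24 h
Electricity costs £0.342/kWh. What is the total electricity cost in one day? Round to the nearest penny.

£2.98

well pump: 567 W × 10 h = 5,670 Wh = 5.67 kWh
dehumidifier: 654 W × 4.3 h = 2,812 Wh = 2.812 kWh
aquarium pump: 57.8 W × 4.24 h = 245 Wh = 0.2451 kWh
Total energy = 5.67 + 2.812 + 0.2451 = 8.727 kWh
Cost = 8.727 kWh × £0.342 = £2.98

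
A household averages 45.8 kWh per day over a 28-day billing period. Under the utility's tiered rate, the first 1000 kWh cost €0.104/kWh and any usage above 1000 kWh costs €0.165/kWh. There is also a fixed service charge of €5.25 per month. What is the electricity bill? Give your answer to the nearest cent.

Usage = 45.8 kWh/day × 28 days = 1282.4 kWh
First 1000 kWh × €0.104 = €104.00
Remaining 282.4 kWh × €0.165 = €46.60
Energy charge = €150.60; + service €5.25 = €155.85

€155.85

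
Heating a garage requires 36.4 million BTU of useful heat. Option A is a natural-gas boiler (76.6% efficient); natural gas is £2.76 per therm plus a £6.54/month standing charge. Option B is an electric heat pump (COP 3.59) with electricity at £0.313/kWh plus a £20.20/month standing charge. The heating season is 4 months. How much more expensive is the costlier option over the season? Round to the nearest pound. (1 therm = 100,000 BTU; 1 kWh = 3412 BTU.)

£327

Heat load = 36.4 × 10⁶ BTU = 36,400,000 BTU
Gas: input = 36,400,000 / 0.766 = 47,519,582 BTU = 475.2 therm → 475.2 × £2.76 = £1,311.54; + 4 × £6.54 standing = £1,337.70
Heat pump: 36,400,000 BTU / 3412 = 10,670 kWh heat; / 3.59 = 2,972 kWh in → × £0.313 = £930.13; + 4 × £20.20 standing = £1,010.93
Difference = |£1,337.70 − £1,010.93| = £326.77 ≈ £327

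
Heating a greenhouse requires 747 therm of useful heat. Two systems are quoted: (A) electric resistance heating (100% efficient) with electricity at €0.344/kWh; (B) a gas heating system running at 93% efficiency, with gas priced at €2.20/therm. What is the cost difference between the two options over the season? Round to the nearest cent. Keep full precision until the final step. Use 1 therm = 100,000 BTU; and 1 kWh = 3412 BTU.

Heat load = 747 therm × 100,000 = 74,700,000 BTU
Gas: input = 74,700,000 / 0.93 = 80,322,581 BTU = 803.2 therm → 803.2 × €2.20 = €1,767.10
Electric: 74,700,000 BTU / 3412 = 21,890 kWh → × €0.344 = €7,531.30
Difference = |€1,767.10 − €7,531.30| = €5,764.20

€5764.20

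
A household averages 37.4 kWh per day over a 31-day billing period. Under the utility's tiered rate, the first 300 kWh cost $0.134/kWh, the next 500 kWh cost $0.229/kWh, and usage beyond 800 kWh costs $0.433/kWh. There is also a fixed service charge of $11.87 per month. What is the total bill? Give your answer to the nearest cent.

$322.19

Usage = 37.4 kWh/day × 31 days = 1159.4 kWh
First 300 kWh × $0.134 = $40.20
Next 500 kWh × $0.229 = $114.50
Remaining 359.4 kWh × $0.433 = $155.62
Energy charge = $310.32; + service $11.87 = $322.19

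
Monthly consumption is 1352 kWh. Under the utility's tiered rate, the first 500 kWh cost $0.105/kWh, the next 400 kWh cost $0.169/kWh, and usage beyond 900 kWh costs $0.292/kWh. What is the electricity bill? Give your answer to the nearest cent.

First 500 kWh × $0.105 = $52.50
Next 400 kWh × $0.169 = $67.60
Remaining 452 kWh × $0.292 = $131.98
Total = $252.08

$252.08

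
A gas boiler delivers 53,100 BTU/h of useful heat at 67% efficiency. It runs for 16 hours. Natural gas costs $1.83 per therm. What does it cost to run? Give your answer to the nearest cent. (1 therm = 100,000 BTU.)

Heat delivered = 53,100 BTU/h × 16 h = 849,600 BTU
Gas input = 849,600 / 0.67 = 1,268,060 BTU
= 1,268,060 / 100,000 = 12.68 therm
Cost = 12.68 × $1.83/therm = $23.21

$23.21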